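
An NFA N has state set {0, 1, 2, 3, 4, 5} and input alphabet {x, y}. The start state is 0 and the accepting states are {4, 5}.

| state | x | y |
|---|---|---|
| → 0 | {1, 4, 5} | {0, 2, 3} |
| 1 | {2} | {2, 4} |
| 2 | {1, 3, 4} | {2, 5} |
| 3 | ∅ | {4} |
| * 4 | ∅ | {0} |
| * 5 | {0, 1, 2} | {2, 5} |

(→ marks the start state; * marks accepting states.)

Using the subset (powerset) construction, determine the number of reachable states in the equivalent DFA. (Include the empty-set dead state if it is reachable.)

Start state of the DFA: {0}.
{0} --x--> {1, 4, 5}  [new]
{0} --y--> {0, 2, 3}  [new]
{1, 4, 5} --x--> {0, 1, 2}  [new]
{1, 4, 5} --y--> {0, 2, 4, 5}  [new]
{0, 2, 3} --x--> {1, 3, 4, 5}  [new]
{0, 2, 3} --y--> {0, 2, 3, 4, 5}  [new]
{0, 1, 2} --x--> {1, 2, 3, 4, 5}  [new]
{0, 1, 2} --y--> {0, 2, 3, 4, 5}  [seen]
{0, 2, 4, 5} --x--> {0, 1, 2, 3, 4, 5}  [new]
{0, 2, 4, 5} --y--> {0, 2, 3, 5}  [new]
{1, 3, 4, 5} --x--> {0, 1, 2}  [seen]
{1, 3, 4, 5} --y--> {0, 2, 4, 5}  [seen]
{0, 2, 3, 4, 5} --x--> {0, 1, 2, 3, 4, 5}  [seen]
{0, 2, 3, 4, 5} --y--> {0, 2, 3, 4, 5}  [seen]
{1, 2, 3, 4, 5} --x--> {0, 1, 2, 3, 4}  [new]
{1, 2, 3, 4, 5} --y--> {0, 2, 4, 5}  [seen]
{0, 1, 2, 3, 4, 5} --x--> {0, 1, 2, 3, 4, 5}  [seen]
{0, 1, 2, 3, 4, 5} --y--> {0, 2, 3, 4, 5}  [seen]
{0, 2, 3, 5} --x--> {0, 1, 2, 3, 4, 5}  [seen]
{0, 2, 3, 5} --y--> {0, 2, 3, 4, 5}  [seen]
{0, 1, 2, 3, 4} --x--> {1, 2, 3, 4, 5}  [seen]
{0, 1, 2, 3, 4} --y--> {0, 2, 3, 4, 5}  [seen]
Reachable DFA states: {0}, {1, 4, 5}, {0, 2, 3}, {0, 1, 2}, {0, 2, 4, 5}, {1, 3, 4, 5}, {0, 2, 3, 4, 5}, {1, 2, 3, 4, 5}, {0, 1, 2, 3, 4, 5}, {0, 2, 3, 5}, {0, 1, 2, 3, 4}.

11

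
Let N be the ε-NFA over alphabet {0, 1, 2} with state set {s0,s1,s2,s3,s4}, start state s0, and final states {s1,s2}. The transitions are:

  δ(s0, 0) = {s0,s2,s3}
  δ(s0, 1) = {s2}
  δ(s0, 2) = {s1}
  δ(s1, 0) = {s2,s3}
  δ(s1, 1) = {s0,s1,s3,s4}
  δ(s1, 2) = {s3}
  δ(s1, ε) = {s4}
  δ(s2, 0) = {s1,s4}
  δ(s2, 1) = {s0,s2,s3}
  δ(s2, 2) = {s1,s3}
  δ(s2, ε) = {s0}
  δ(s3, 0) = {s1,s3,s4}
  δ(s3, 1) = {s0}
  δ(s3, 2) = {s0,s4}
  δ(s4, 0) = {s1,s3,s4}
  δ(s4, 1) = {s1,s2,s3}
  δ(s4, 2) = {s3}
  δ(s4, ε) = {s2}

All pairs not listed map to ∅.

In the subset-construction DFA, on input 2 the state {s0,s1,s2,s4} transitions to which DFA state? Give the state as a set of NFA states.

δ(s0,2) = {s1}; δ(s1,2) = {s3}; δ(s2,2) = {s1,s3}; δ(s4,2) = {s3}.
Union: {s1,s3}.
ε-closure gives {s0,s1,s2,s3,s4}.

{s0,s1,s2,s3,s4}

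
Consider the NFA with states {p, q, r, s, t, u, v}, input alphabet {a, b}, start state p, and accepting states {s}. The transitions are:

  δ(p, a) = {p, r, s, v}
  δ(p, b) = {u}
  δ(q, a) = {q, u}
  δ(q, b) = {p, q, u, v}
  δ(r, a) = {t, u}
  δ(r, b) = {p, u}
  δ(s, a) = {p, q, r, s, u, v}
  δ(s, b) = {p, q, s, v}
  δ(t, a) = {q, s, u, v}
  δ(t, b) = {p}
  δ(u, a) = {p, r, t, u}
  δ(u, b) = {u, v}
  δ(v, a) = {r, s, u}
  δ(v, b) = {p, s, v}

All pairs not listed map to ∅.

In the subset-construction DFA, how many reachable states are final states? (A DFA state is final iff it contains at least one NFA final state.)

6

Start state of the DFA: {p}.
{p} --a--> {p, r, s, v}  [new]
{p} --b--> {u}  [new]
{p, r, s, v} --a--> {p, q, r, s, t, u, v}  [new]
{p, r, s, v} --b--> {p, q, s, u, v}  [new]
{u} --a--> {p, r, t, u}  [new]
{u} --b--> {u, v}  [new]
{p, q, r, s, t, u, v} --a--> {p, q, r, s, t, u, v}  [seen]
{p, q, r, s, t, u, v} --b--> {p, q, s, u, v}  [seen]
{p, q, s, u, v} --a--> {p, q, r, s, t, u, v}  [seen]
{p, q, s, u, v} --b--> {p, q, s, u, v}  [seen]
{p, r, t, u} --a--> {p, q, r, s, t, u, v}  [seen]
{p, r, t, u} --b--> {p, u, v}  [new]
{u, v} --a--> {p, r, s, t, u}  [new]
{u, v} --b--> {p, s, u, v}  [new]
{p, u, v} --a--> {p, r, s, t, u, v}  [new]
{p, u, v} --b--> {p, s, u, v}  [seen]
{p, r, s, t, u} --a--> {p, q, r, s, t, u, v}  [seen]
{p, r, s, t, u} --b--> {p, q, s, u, v}  [seen]
{p, s, u, v} --a--> {p, q, r, s, t, u, v}  [seen]
{p, s, u, v} --b--> {p, q, s, u, v}  [seen]
{p, r, s, t, u, v} --a--> {p, q, r, s, t, u, v}  [seen]
{p, r, s, t, u, v} --b--> {p, q, s, u, v}  [seen]
Reachable DFA states: {p}, {p, r, s, v}, {u}, {p, q, r, s, t, u, v}, {p, q, s, u, v}, {p, r, t, u}, {u, v}, {p, u, v}, {p, r, s, t, u}, {p, s, u, v}, {p, r, s, t, u, v}.
Accepting DFA states (contain an NFA accepting state): {p, r, s, v}, {p, q, r, s, t, u, v}, {p, q, s, u, v}, {p, r, s, t, u}, {p, s, u, v}, {p, r, s, t, u, v}.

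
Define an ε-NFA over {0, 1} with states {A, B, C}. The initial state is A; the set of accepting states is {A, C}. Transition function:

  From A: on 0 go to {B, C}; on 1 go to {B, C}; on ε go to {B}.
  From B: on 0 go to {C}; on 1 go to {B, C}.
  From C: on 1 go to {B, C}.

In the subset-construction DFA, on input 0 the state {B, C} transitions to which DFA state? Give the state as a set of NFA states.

{C}

δ(B,0) = {C}; δ(C,0) = ∅.
Union: {C}.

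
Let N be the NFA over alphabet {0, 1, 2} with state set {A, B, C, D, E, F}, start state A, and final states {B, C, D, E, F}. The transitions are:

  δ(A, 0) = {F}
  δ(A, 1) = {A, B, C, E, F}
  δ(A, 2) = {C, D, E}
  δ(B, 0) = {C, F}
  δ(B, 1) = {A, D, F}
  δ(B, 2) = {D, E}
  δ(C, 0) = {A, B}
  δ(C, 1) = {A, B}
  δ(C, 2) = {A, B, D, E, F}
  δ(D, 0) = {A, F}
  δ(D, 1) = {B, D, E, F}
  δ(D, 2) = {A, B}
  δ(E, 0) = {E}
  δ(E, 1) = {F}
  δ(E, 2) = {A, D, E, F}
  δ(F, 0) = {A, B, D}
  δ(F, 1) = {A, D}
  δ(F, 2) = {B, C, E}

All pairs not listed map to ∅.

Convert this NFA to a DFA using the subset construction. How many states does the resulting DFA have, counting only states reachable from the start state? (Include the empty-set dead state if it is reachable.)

Start state of the DFA: {A}.
{A} --0--> {F}  [new]
{A} --1--> {A, B, C, E, F}  [new]
{A} --2--> {C, D, E}  [new]
{F} --0--> {A, B, D}  [new]
{F} --1--> {A, D}  [new]
{F} --2--> {B, C, E}  [new]
{A, B, C, E, F} --0--> {A, B, C, D, E, F}  [new]
{A, B, C, E, F} --1--> {A, B, C, D, E, F}  [seen]
{A, B, C, E, F} --2--> {A, B, C, D, E, F}  [seen]
{C, D, E} --0--> {A, B, E, F}  [new]
{C, D, E} --1--> {A, B, D, E, F}  [new]
{C, D, E} --2--> {A, B, D, E, F}  [seen]
{A, B, D} --0--> {A, C, F}  [new]
{A, B, D} --1--> {A, B, C, D, E, F}  [seen]
{A, B, D} --2--> {A, B, C, D, E}  [new]
{A, D} --0--> {A, F}  [new]
{A, D} --1--> {A, B, C, D, E, F}  [seen]
{A, D} --2--> {A, B, C, D, E}  [seen]
{B, C, E} --0--> {A, B, C, E, F}  [seen]
{B, C, E} --1--> {A, B, D, F}  [new]
{B, C, E} --2--> {A, B, D, E, F}  [seen]
{A, B, C, D, E, F} --0--> {A, B, C, D, E, F}  [seen]
{A, B, C, D, E, F} --1--> {A, B, C, D, E, F}  [seen]
{A, B, C, D, E, F} --2--> {A, B, C, D, E, F}  [seen]
{A, B, E, F} --0--> {A, B, C, D, E, F}  [seen]
{A, B, E, F} --1--> {A, B, C, D, E, F}  [seen]
{A, B, E, F} --2--> {A, B, C, D, E, F}  [seen]
{A, B, D, E, F} --0--> {A, B, C, D, E, F}  [seen]
{A, B, D, E, F} --1--> {A, B, C, D, E, F}  [seen]
{A, B, D, E, F} --2--> {A, B, C, D, E, F}  [seen]
{A, C, F} --0--> {A, B, D, F}  [seen]
{A, C, F} --1--> {A, B, C, D, E, F}  [seen]
{A, C, F} --2--> {A, B, C, D, E, F}  [seen]
{A, B, C, D, E} --0--> {A, B, C, E, F}  [seen]
{A, B, C, D, E} --1--> {A, B, C, D, E, F}  [seen]
{A, B, C, D, E} --2--> {A, B, C, D, E, F}  [seen]
{A, F} --0--> {A, B, D, F}  [seen]
{A, F} --1--> {A, B, C, D, E, F}  [seen]
{A, F} --2--> {B, C, D, E}  [new]
{A, B, D, F} --0--> {A, B, C, D, F}  [new]
{A, B, D, F} --1--> {A, B, C, D, E, F}  [seen]
{A, B, D, F} --2--> {A, B, C, D, E}  [seen]
{B, C, D, E} --0--> {A, B, C, E, F}  [seen]
{B, C, D, E} --1--> {A, B, D, E, F}  [seen]
{B, C, D, E} --2--> {A, B, D, E, F}  [seen]
{A, B, C, D, F} --0--> {A, B, C, D, F}  [seen]
{A, B, C, D, F} --1--> {A, B, C, D, E, F}  [seen]
{A, B, C, D, F} --2--> {A, B, C, D, E, F}  [seen]
Reachable DFA states: {A}, {F}, {A, B, C, E, F}, {C, D, E}, {A, B, D}, {A, D}, {B, C, E}, {A, B, C, D, E, F}, {A, B, E, F}, {A, B, D, E, F}, {A, C, F}, {A, B, C, D, E}, {A, F}, {A, B, D, F}, {B, C, D, E}, {A, B, C, D, F}.

16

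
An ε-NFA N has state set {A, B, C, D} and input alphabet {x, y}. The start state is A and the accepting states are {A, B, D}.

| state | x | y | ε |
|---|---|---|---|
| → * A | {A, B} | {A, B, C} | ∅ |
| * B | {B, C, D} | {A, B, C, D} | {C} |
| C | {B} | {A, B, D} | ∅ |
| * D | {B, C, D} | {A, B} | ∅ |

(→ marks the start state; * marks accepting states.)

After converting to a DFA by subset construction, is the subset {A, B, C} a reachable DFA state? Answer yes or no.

Start state of the DFA: {A} (ε-closure of the NFA start).
{A} --x--> {A, B, C}  [new]
{A} --y--> {A, B, C}  [seen]
{A, B, C} --x--> {A, B, C, D}  [new]
{A, B, C} --y--> {A, B, C, D}  [seen]
{A, B, C, D} --x--> {A, B, C, D}  [seen]
{A, B, C, D} --y--> {A, B, C, D}  [seen]
Reachable DFA states: {A}, {A, B, C}, {A, B, C, D}.
{A, B, C} is among them.

yes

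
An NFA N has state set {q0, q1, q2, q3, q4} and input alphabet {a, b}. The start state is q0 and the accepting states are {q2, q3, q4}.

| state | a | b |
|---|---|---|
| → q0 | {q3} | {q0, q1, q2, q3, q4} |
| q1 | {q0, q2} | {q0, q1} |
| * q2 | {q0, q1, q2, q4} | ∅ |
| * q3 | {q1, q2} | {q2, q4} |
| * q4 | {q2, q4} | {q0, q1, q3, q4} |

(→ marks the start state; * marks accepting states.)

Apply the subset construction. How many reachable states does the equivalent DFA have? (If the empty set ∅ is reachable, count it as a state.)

9

Start state of the DFA: {q0}.
{q0} --a--> {q3}  [new]
{q0} --b--> {q0, q1, q2, q3, q4}  [new]
{q3} --a--> {q1, q2}  [new]
{q3} --b--> {q2, q4}  [new]
{q0, q1, q2, q3, q4} --a--> {q0, q1, q2, q3, q4}  [seen]
{q0, q1, q2, q3, q4} --b--> {q0, q1, q2, q3, q4}  [seen]
{q1, q2} --a--> {q0, q1, q2, q4}  [new]
{q1, q2} --b--> {q0, q1}  [new]
{q2, q4} --a--> {q0, q1, q2, q4}  [seen]
{q2, q4} --b--> {q0, q1, q3, q4}  [new]
{q0, q1, q2, q4} --a--> {q0, q1, q2, q3, q4}  [seen]
{q0, q1, q2, q4} --b--> {q0, q1, q2, q3, q4}  [seen]
{q0, q1} --a--> {q0, q2, q3}  [new]
{q0, q1} --b--> {q0, q1, q2, q3, q4}  [seen]
{q0, q1, q3, q4} --a--> {q0, q1, q2, q3, q4}  [seen]
{q0, q1, q3, q4} --b--> {q0, q1, q2, q3, q4}  [seen]
{q0, q2, q3} --a--> {q0, q1, q2, q3, q4}  [seen]
{q0, q2, q3} --b--> {q0, q1, q2, q3, q4}  [seen]
Reachable DFA states: {q0}, {q3}, {q0, q1, q2, q3, q4}, {q1, q2}, {q2, q4}, {q0, q1, q2, q4}, {q0, q1}, {q0, q1, q3, q4}, {q0, q2, q3}.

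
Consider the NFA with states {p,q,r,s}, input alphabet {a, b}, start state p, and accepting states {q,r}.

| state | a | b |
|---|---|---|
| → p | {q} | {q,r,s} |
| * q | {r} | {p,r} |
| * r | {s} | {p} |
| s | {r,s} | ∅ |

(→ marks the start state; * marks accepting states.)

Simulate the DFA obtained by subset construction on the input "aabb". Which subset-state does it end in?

{q,r,s}

Start: {p}.
δ(p,a) = {q}.
Union: {q}.
After a: {q}.
δ(q,a) = {r}.
Union: {r}.
After a: {r}.
δ(r,b) = {p}.
Union: {p}.
After b: {p}.
δ(p,b) = {q,r,s}.
Union: {q,r,s}.
After b: {q,r,s}.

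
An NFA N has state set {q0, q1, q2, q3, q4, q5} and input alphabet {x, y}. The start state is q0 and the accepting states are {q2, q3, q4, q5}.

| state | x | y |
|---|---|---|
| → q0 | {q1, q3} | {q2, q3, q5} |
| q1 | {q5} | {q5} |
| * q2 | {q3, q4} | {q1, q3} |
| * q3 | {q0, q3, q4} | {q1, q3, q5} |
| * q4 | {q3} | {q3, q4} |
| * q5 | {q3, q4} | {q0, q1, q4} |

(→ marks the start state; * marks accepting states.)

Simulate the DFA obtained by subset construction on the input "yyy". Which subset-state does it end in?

{q0, q1, q2, q3, q4, q5}

Start: {q0}.
δ(q0,y) = {q2, q3, q5}.
Union: {q2, q3, q5}.
After y: {q2, q3, q5}.
δ(q2,y) = {q1, q3}; δ(q3,y) = {q1, q3, q5}; δ(q5,y) = {q0, q1, q4}.
Union: {q0, q1, q3, q4, q5}.
After y: {q0, q1, q3, q4, q5}.
δ(q0,y) = {q2, q3, q5}; δ(q1,y) = {q5}; δ(q3,y) = {q1, q3, q5}; δ(q4,y) = {q3, q4}; δ(q5,y) = {q0, q1, q4}.
Union: {q0, q1, q2, q3, q4, q5}.
After y: {q0, q1, q2, q3, q4, q5}.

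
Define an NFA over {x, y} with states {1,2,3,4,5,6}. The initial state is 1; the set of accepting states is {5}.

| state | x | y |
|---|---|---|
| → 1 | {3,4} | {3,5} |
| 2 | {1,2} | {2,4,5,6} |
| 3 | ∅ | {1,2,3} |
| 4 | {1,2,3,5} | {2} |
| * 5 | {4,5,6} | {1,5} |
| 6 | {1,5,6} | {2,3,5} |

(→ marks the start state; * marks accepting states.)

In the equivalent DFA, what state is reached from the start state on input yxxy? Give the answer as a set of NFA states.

Start: {1}.
δ(1,y) = {3,5}.
Union: {3,5}.
After y: {3,5}.
δ(3,x) = ∅; δ(5,x) = {4,5,6}.
Union: {4,5,6}.
After x: {4,5,6}.
δ(4,x) = {1,2,3,5}; δ(5,x) = {4,5,6}; δ(6,x) = {1,5,6}.
Union: {1,2,3,4,5,6}.
After x: {1,2,3,4,5,6}.
δ(1,y) = {3,5}; δ(2,y) = {2,4,5,6}; δ(3,y) = {1,2,3}; δ(4,y) = {2}; δ(5,y) = {1,5}; δ(6,y) = {2,3,5}.
Union: {1,2,3,4,5,6}.
After y: {1,2,3,4,5,6}.

{1,2,3,4,5,6}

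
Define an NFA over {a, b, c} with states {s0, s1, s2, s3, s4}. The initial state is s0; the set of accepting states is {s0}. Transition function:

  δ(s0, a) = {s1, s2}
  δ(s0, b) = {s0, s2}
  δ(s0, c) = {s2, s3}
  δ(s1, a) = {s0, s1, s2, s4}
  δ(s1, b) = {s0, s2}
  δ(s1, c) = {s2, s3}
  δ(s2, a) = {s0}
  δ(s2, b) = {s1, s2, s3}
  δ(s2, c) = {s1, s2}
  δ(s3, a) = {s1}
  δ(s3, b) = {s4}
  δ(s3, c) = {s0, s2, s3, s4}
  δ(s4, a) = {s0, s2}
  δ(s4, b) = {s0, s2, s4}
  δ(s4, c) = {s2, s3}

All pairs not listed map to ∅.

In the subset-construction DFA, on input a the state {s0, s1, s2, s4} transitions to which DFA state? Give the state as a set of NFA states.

δ(s0,a) = {s1, s2}; δ(s1,a) = {s0, s1, s2, s4}; δ(s2,a) = {s0}; δ(s4,a) = {s0, s2}.
Union: {s0, s1, s2, s4}.

{s0, s1, s2, s4}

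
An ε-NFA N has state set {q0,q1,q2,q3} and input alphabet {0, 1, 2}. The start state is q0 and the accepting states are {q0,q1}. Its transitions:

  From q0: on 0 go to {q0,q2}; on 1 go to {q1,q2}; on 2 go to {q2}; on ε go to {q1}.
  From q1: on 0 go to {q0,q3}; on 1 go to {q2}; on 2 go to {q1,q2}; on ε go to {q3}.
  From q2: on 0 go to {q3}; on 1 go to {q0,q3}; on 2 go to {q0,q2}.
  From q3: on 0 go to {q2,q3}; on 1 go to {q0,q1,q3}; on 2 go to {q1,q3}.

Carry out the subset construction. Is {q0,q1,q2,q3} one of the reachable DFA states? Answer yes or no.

Start state of the DFA: {q0,q1,q3} (ε-closure of the NFA start).
{q0,q1,q3} --0--> {q0,q1,q2,q3}  [new]
{q0,q1,q3} --1--> {q0,q1,q2,q3}  [seen]
{q0,q1,q3} --2--> {q1,q2,q3}  [new]
{q0,q1,q2,q3} --0--> {q0,q1,q2,q3}  [seen]
{q0,q1,q2,q3} --1--> {q0,q1,q2,q3}  [seen]
{q0,q1,q2,q3} --2--> {q0,q1,q2,q3}  [seen]
{q1,q2,q3} --0--> {q0,q1,q2,q3}  [seen]
{q1,q2,q3} --1--> {q0,q1,q2,q3}  [seen]
{q1,q2,q3} --2--> {q0,q1,q2,q3}  [seen]
Reachable DFA states: {q0,q1,q3}, {q0,q1,q2,q3}, {q1,q2,q3}.
{q0,q1,q2,q3} is among them.

yes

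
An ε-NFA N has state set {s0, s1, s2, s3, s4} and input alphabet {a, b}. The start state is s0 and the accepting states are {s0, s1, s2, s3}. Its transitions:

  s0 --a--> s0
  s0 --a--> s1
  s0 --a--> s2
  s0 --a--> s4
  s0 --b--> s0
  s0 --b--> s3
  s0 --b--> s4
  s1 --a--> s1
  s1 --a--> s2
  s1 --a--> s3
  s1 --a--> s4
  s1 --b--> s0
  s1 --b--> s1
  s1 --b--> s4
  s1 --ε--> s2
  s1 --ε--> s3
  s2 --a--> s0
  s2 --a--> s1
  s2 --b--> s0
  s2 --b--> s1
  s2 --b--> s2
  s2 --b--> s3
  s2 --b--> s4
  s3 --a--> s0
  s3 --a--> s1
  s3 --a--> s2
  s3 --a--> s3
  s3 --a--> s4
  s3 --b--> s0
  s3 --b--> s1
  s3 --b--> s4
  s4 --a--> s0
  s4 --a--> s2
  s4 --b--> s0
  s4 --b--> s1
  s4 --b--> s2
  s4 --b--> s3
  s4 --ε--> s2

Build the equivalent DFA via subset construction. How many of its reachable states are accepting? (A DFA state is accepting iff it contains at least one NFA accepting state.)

3

Start state of the DFA: {s0} (ε-closure of the NFA start).
{s0} --a--> {s0, s1, s2, s3, s4}  [new]
{s0} --b--> {s0, s2, s3, s4}  [new]
{s0, s1, s2, s3, s4} --a--> {s0, s1, s2, s3, s4}  [seen]
{s0, s1, s2, s3, s4} --b--> {s0, s1, s2, s3, s4}  [seen]
{s0, s2, s3, s4} --a--> {s0, s1, s2, s3, s4}  [seen]
{s0, s2, s3, s4} --b--> {s0, s1, s2, s3, s4}  [seen]
Reachable DFA states: {s0}, {s0, s1, s2, s3, s4}, {s0, s2, s3, s4}.
Accepting DFA states (contain an NFA accepting state): {s0}, {s0, s1, s2, s3, s4}, {s0, s2, s3, s4}.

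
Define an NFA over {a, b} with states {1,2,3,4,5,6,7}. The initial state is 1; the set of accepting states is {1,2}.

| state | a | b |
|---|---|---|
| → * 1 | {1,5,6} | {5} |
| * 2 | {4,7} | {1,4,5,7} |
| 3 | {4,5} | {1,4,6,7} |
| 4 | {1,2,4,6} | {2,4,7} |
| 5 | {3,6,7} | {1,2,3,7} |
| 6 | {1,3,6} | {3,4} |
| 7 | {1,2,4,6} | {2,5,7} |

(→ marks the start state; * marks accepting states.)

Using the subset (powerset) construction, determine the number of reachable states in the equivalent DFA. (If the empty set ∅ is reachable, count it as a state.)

10

Start state of the DFA: {1}.
{1} --a--> {1,5,6}  [new]
{1} --b--> {5}  [new]
{1,5,6} --a--> {1,3,5,6,7}  [new]
{1,5,6} --b--> {1,2,3,4,5,7}  [new]
{5} --a--> {3,6,7}  [new]
{5} --b--> {1,2,3,7}  [new]
{1,3,5,6,7} --a--> {1,2,3,4,5,6,7}  [new]
{1,3,5,6,7} --b--> {1,2,3,4,5,6,7}  [seen]
{1,2,3,4,5,7} --a--> {1,2,3,4,5,6,7}  [seen]
{1,2,3,4,5,7} --b--> {1,2,3,4,5,6,7}  [seen]
{3,6,7} --a--> {1,2,3,4,5,6}  [new]
{3,6,7} --b--> {1,2,3,4,5,6,7}  [seen]
{1,2,3,7} --a--> {1,2,4,5,6,7}  [new]
{1,2,3,7} --b--> {1,2,4,5,6,7}  [seen]
{1,2,3,4,5,6,7} --a--> {1,2,3,4,5,6,7}  [seen]
{1,2,3,4,5,6,7} --b--> {1,2,3,4,5,6,7}  [seen]
{1,2,3,4,5,6} --a--> {1,2,3,4,5,6,7}  [seen]
{1,2,3,4,5,6} --b--> {1,2,3,4,5,6,7}  [seen]
{1,2,4,5,6,7} --a--> {1,2,3,4,5,6,7}  [seen]
{1,2,4,5,6,7} --b--> {1,2,3,4,5,7}  [seen]
Reachable DFA states: {1}, {1,5,6}, {5}, {1,3,5,6,7}, {1,2,3,4,5,7}, {3,6,7}, {1,2,3,7}, {1,2,3,4,5,6,7}, {1,2,3,4,5,6}, {1,2,4,5,6,7}.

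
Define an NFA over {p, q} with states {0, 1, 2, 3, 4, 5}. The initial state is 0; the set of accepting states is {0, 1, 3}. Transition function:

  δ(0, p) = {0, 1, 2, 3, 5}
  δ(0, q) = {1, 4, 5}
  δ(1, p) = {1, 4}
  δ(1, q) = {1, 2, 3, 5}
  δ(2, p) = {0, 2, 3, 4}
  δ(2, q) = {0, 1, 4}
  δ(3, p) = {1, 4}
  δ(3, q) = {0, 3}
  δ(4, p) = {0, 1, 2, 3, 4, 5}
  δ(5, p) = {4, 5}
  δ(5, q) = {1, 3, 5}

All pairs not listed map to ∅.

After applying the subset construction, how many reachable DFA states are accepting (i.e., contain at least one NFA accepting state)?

5

Start state of the DFA: {0}.
{0} --p--> {0, 1, 2, 3, 5}  [new]
{0} --q--> {1, 4, 5}  [new]
{0, 1, 2, 3, 5} --p--> {0, 1, 2, 3, 4, 5}  [new]
{0, 1, 2, 3, 5} --q--> {0, 1, 2, 3, 4, 5}  [seen]
{1, 4, 5} --p--> {0, 1, 2, 3, 4, 5}  [seen]
{1, 4, 5} --q--> {1, 2, 3, 5}  [new]
{0, 1, 2, 3, 4, 5} --p--> {0, 1, 2, 3, 4, 5}  [seen]
{0, 1, 2, 3, 4, 5} --q--> {0, 1, 2, 3, 4, 5}  [seen]
{1, 2, 3, 5} --p--> {0, 1, 2, 3, 4, 5}  [seen]
{1, 2, 3, 5} --q--> {0, 1, 2, 3, 4, 5}  [seen]
Reachable DFA states: {0}, {0, 1, 2, 3, 5}, {1, 4, 5}, {0, 1, 2, 3, 4, 5}, {1, 2, 3, 5}.
Accepting DFA states (contain an NFA accepting state): {0}, {0, 1, 2, 3, 5}, {1, 4, 5}, {0, 1, 2, 3, 4, 5}, {1, 2, 3, 5}.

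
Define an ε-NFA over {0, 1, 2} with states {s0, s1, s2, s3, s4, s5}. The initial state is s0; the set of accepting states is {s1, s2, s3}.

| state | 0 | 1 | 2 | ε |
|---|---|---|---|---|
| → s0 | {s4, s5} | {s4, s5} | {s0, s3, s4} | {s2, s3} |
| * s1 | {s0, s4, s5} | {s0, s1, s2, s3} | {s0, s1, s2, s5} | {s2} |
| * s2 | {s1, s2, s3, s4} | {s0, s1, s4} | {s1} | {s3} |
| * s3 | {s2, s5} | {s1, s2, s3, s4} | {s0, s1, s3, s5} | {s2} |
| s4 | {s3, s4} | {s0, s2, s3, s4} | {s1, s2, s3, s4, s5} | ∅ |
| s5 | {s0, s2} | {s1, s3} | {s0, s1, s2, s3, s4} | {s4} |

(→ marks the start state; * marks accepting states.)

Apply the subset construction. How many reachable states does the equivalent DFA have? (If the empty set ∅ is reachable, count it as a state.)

4

Start state of the DFA: {s0, s2, s3} (ε-closure of the NFA start).
{s0, s2, s3} --0--> {s1, s2, s3, s4, s5}  [new]
{s0, s2, s3} --1--> {s0, s1, s2, s3, s4, s5}  [new]
{s0, s2, s3} --2--> {s0, s1, s2, s3, s4, s5}  [seen]
{s1, s2, s3, s4, s5} --0--> {s0, s1, s2, s3, s4, s5}  [seen]
{s1, s2, s3, s4, s5} --1--> {s0, s1, s2, s3, s4}  [new]
{s1, s2, s3, s4, s5} --2--> {s0, s1, s2, s3, s4, s5}  [seen]
{s0, s1, s2, s3, s4, s5} --0--> {s0, s1, s2, s3, s4, s5}  [seen]
{s0, s1, s2, s3, s4, s5} --1--> {s0, s1, s2, s3, s4, s5}  [seen]
{s0, s1, s2, s3, s4, s5} --2--> {s0, s1, s2, s3, s4, s5}  [seen]
{s0, s1, s2, s3, s4} --0--> {s0, s1, s2, s3, s4, s5}  [seen]
{s0, s1, s2, s3, s4} --1--> {s0, s1, s2, s3, s4, s5}  [seen]
{s0, s1, s2, s3, s4} --2--> {s0, s1, s2, s3, s4, s5}  [seen]
Reachable DFA states: {s0, s2, s3}, {s1, s2, s3, s4, s5}, {s0, s1, s2, s3, s4, s5}, {s0, s1, s2, s3, s4}.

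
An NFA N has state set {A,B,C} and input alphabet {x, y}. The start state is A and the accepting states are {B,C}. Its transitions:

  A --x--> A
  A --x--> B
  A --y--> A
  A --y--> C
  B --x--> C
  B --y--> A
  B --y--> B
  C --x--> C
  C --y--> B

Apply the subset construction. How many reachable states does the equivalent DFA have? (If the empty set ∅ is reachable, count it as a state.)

Start state of the DFA: {A}.
{A} --x--> {A,B}  [new]
{A} --y--> {A,C}  [new]
{A,B} --x--> {A,B,C}  [new]
{A,B} --y--> {A,B,C}  [seen]
{A,C} --x--> {A,B,C}  [seen]
{A,C} --y--> {A,B,C}  [seen]
{A,B,C} --x--> {A,B,C}  [seen]
{A,B,C} --y--> {A,B,C}  [seen]
Reachable DFA states: {A}, {A,B}, {A,C}, {A,B,C}.

4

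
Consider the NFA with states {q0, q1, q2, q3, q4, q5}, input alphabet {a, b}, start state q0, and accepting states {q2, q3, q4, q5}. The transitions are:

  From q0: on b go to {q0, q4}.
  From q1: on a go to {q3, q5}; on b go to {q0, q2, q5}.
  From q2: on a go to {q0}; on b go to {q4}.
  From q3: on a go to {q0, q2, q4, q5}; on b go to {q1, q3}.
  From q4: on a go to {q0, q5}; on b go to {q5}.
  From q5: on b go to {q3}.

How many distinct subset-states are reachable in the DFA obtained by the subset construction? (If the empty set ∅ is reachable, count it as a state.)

11

Start state of the DFA: {q0}.
{q0} --a--> ∅  [new]
{q0} --b--> {q0, q4}  [new]
∅ --a--> ∅  [seen]
∅ --b--> ∅  [seen]
{q0, q4} --a--> {q0, q5}  [new]
{q0, q4} --b--> {q0, q4, q5}  [new]
{q0, q5} --a--> ∅  [seen]
{q0, q5} --b--> {q0, q3, q4}  [new]
{q0, q4, q5} --a--> {q0, q5}  [seen]
{q0, q4, q5} --b--> {q0, q3, q4, q5}  [new]
{q0, q3, q4} --a--> {q0, q2, q4, q5}  [new]
{q0, q3, q4} --b--> {q0, q1, q3, q4, q5}  [new]
{q0, q3, q4, q5} --a--> {q0, q2, q4, q5}  [seen]
{q0, q3, q4, q5} --b--> {q0, q1, q3, q4, q5}  [seen]
{q0, q2, q4, q5} --a--> {q0, q5}  [seen]
{q0, q2, q4, q5} --b--> {q0, q3, q4, q5}  [seen]
{q0, q1, q3, q4, q5} --a--> {q0, q2, q3, q4, q5}  [new]
{q0, q1, q3, q4, q5} --b--> {q0, q1, q2, q3, q4, q5}  [new]
{q0, q2, q3, q4, q5} --a--> {q0, q2, q4, q5}  [seen]
{q0, q2, q3, q4, q5} --b--> {q0, q1, q3, q4, q5}  [seen]
{q0, q1, q2, q3, q4, q5} --a--> {q0, q2, q3, q4, q5}  [seen]
{q0, q1, q2, q3, q4, q5} --b--> {q0, q1, q2, q3, q4, q5}  [seen]
Reachable DFA states: {q0}, ∅, {q0, q4}, {q0, q5}, {q0, q4, q5}, {q0, q3, q4}, {q0, q3, q4, q5}, {q0, q2, q4, q5}, {q0, q1, q3, q4, q5}, {q0, q2, q3, q4, q5}, {q0, q1, q2, q3, q4, q5}.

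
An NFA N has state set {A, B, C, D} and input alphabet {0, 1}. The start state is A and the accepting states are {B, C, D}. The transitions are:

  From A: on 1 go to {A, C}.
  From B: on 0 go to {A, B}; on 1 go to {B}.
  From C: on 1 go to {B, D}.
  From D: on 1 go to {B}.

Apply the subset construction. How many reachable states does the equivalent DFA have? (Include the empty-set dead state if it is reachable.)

6

Start state of the DFA: {A}.
{A} --0--> ∅  [new]
{A} --1--> {A, C}  [new]
∅ --0--> ∅  [seen]
∅ --1--> ∅  [seen]
{A, C} --0--> ∅  [seen]
{A, C} --1--> {A, B, C, D}  [new]
{A, B, C, D} --0--> {A, B}  [new]
{A, B, C, D} --1--> {A, B, C, D}  [seen]
{A, B} --0--> {A, B}  [seen]
{A, B} --1--> {A, B, C}  [new]
{A, B, C} --0--> {A, B}  [seen]
{A, B, C} --1--> {A, B, C, D}  [seen]
Reachable DFA states: {A}, ∅, {A, C}, {A, B, C, D}, {A, B}, {A, B, C}.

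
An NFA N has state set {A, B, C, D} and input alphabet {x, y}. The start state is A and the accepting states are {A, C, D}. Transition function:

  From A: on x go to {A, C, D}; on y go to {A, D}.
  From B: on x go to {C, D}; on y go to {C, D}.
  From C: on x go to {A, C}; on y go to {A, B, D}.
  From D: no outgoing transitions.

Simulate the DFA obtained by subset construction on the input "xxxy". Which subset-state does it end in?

{A, B, D}

Start: {A}.
δ(A,x) = {A, C, D}.
Union: {A, C, D}.
After x: {A, C, D}.
δ(A,x) = {A, C, D}; δ(C,x) = {A, C}; δ(D,x) = ∅.
Union: {A, C, D}.
After x: {A, C, D}.
δ(A,x) = {A, C, D}; δ(C,x) = {A, C}; δ(D,x) = ∅.
Union: {A, C, D}.
After x: {A, C, D}.
δ(A,y) = {A, D}; δ(C,y) = {A, B, D}; δ(D,y) = ∅.
Union: {A, B, D}.
After y: {A, B, D}.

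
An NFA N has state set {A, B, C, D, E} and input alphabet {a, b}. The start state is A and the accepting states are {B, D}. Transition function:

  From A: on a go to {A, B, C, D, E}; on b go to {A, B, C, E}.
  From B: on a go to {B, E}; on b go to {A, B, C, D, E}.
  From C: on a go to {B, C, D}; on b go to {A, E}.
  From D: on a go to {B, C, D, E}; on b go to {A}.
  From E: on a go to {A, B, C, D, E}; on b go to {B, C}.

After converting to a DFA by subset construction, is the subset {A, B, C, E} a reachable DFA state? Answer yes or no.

yes

Start state of the DFA: {A}.
{A} --a--> {A, B, C, D, E}  [new]
{A} --b--> {A, B, C, E}  [new]
{A, B, C, D, E} --a--> {A, B, C, D, E}  [seen]
{A, B, C, D, E} --b--> {A, B, C, D, E}  [seen]
{A, B, C, E} --a--> {A, B, C, D, E}  [seen]
{A, B, C, E} --b--> {A, B, C, D, E}  [seen]
Reachable DFA states: {A}, {A, B, C, D, E}, {A, B, C, E}.
{A, B, C, E} is among them.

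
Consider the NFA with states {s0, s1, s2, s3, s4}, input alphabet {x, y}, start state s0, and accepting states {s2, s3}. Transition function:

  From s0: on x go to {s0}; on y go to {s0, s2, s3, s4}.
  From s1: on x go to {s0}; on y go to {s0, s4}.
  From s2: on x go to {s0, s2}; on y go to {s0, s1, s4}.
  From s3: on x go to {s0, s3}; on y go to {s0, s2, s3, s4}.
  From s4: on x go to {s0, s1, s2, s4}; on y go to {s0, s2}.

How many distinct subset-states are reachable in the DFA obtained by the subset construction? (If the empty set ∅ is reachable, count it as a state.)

3

Start state of the DFA: {s0}.
{s0} --x--> {s0}  [seen]
{s0} --y--> {s0, s2, s3, s4}  [new]
{s0, s2, s3, s4} --x--> {s0, s1, s2, s3, s4}  [new]
{s0, s2, s3, s4} --y--> {s0, s1, s2, s3, s4}  [seen]
{s0, s1, s2, s3, s4} --x--> {s0, s1, s2, s3, s4}  [seen]
{s0, s1, s2, s3, s4} --y--> {s0, s1, s2, s3, s4}  [seen]
Reachable DFA states: {s0}, {s0, s2, s3, s4}, {s0, s1, s2, s3, s4}.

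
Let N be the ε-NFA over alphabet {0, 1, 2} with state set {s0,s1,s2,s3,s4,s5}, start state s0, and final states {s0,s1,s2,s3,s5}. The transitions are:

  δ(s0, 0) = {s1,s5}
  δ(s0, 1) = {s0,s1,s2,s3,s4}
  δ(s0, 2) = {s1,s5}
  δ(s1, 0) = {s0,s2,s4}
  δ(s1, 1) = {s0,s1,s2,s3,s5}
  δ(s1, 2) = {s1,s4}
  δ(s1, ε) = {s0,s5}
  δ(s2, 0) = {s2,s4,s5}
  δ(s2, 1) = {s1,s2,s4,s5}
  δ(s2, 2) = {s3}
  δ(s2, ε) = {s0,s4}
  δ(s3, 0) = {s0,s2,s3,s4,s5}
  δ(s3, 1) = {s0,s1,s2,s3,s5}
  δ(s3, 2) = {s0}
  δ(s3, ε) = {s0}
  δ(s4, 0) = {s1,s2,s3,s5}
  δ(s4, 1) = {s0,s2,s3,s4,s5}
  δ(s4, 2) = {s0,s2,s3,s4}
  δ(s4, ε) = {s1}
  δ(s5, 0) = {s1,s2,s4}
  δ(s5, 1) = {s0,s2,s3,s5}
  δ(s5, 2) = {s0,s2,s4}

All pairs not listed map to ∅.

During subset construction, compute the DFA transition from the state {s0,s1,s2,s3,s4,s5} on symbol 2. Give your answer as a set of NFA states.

{s0,s1,s2,s3,s4,s5}

δ(s0,2) = {s1,s5}; δ(s1,2) = {s1,s4}; δ(s2,2) = {s3}; δ(s3,2) = {s0}; δ(s4,2) = {s0,s2,s3,s4}; δ(s5,2) = {s0,s2,s4}.
Union: {s0,s1,s2,s3,s4,s5}.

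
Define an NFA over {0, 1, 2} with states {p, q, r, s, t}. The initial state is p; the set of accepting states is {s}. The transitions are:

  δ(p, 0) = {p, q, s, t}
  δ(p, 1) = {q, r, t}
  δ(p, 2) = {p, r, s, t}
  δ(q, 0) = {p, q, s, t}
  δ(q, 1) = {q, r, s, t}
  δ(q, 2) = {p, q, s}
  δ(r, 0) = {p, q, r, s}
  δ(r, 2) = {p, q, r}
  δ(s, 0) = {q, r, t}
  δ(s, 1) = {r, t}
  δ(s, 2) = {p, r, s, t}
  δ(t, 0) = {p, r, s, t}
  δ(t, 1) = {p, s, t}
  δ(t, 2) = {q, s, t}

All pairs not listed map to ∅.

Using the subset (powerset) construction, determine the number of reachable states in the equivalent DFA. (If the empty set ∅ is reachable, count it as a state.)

Start state of the DFA: {p}.
{p} --0--> {p, q, s, t}  [new]
{p} --1--> {q, r, t}  [new]
{p} --2--> {p, r, s, t}  [new]
{p, q, s, t} --0--> {p, q, r, s, t}  [new]
{p, q, s, t} --1--> {p, q, r, s, t}  [seen]
{p, q, s, t} --2--> {p, q, r, s, t}  [seen]
{q, r, t} --0--> {p, q, r, s, t}  [seen]
{q, r, t} --1--> {p, q, r, s, t}  [seen]
{q, r, t} --2--> {p, q, r, s, t}  [seen]
{p, r, s, t} --0--> {p, q, r, s, t}  [seen]
{p, r, s, t} --1--> {p, q, r, s, t}  [seen]
{p, r, s, t} --2--> {p, q, r, s, t}  [seen]
{p, q, r, s, t} --0--> {p, q, r, s, t}  [seen]
{p, q, r, s, t} --1--> {p, q, r, s, t}  [seen]
{p, q, r, s, t} --2--> {p, q, r, s, t}  [seen]
Reachable DFA states: {p}, {p, q, s, t}, {q, r, t}, {p, r, s, t}, {p, q, r, s, t}.

5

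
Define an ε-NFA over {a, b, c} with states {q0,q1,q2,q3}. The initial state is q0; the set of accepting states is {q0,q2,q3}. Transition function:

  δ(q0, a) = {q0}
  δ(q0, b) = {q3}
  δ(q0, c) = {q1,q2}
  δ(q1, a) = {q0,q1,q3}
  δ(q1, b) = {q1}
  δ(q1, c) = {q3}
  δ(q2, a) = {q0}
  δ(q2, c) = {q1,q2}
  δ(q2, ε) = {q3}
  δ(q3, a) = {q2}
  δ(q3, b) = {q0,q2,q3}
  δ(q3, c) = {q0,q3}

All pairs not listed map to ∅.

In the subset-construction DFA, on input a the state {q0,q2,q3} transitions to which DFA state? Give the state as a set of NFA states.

{q0,q2,q3}

δ(q0,a) = {q0}; δ(q2,a) = {q0}; δ(q3,a) = {q2}.
Union: {q0,q2}.
ε-closure gives {q0,q2,q3}.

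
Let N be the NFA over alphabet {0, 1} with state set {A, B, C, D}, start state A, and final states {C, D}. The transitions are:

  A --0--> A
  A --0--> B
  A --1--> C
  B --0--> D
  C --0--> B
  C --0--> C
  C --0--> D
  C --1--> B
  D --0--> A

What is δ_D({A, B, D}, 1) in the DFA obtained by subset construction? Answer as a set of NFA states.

{C}

δ(A,1) = {C}; δ(B,1) = ∅; δ(D,1) = ∅.
Union: {C}.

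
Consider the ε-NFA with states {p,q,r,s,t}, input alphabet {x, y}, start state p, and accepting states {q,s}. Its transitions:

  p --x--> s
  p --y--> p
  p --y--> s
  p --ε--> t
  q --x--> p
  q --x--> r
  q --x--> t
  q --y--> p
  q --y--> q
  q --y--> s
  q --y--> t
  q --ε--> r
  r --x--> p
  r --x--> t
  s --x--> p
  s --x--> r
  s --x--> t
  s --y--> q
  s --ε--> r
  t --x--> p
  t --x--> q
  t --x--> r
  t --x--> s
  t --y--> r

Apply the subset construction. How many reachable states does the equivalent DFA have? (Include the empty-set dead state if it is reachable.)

3

Start state of the DFA: {p,t} (ε-closure of the NFA start).
{p,t} --x--> {p,q,r,s,t}  [new]
{p,t} --y--> {p,r,s,t}  [new]
{p,q,r,s,t} --x--> {p,q,r,s,t}  [seen]
{p,q,r,s,t} --y--> {p,q,r,s,t}  [seen]
{p,r,s,t} --x--> {p,q,r,s,t}  [seen]
{p,r,s,t} --y--> {p,q,r,s,t}  [seen]
Reachable DFA states: {p,t}, {p,q,r,s,t}, {p,r,s,t}.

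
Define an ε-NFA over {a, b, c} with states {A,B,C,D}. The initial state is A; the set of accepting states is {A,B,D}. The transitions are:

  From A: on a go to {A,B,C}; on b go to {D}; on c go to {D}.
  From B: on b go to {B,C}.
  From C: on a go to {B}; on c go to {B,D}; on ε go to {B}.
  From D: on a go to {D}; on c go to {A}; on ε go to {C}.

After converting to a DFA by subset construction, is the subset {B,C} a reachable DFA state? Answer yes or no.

yes

Start state of the DFA: {A} (ε-closure of the NFA start).
{A} --a--> {A,B,C}  [new]
{A} --b--> {B,C,D}  [new]
{A} --c--> {B,C,D}  [seen]
{A,B,C} --a--> {A,B,C}  [seen]
{A,B,C} --b--> {B,C,D}  [seen]
{A,B,C} --c--> {B,C,D}  [seen]
{B,C,D} --a--> {B,C,D}  [seen]
{B,C,D} --b--> {B,C}  [new]
{B,C,D} --c--> {A,B,C,D}  [new]
{B,C} --a--> {B}  [new]
{B,C} --b--> {B,C}  [seen]
{B,C} --c--> {B,C,D}  [seen]
{A,B,C,D} --a--> {A,B,C,D}  [seen]
{A,B,C,D} --b--> {B,C,D}  [seen]
{A,B,C,D} --c--> {A,B,C,D}  [seen]
{B} --a--> ∅  [new]
{B} --b--> {B,C}  [seen]
{B} --c--> ∅  [seen]
∅ --a--> ∅  [seen]
∅ --b--> ∅  [seen]
∅ --c--> ∅  [seen]
Reachable DFA states: {A}, {A,B,C}, {B,C,D}, {B,C}, {A,B,C,D}, {B}, ∅.
{B,C} is among them.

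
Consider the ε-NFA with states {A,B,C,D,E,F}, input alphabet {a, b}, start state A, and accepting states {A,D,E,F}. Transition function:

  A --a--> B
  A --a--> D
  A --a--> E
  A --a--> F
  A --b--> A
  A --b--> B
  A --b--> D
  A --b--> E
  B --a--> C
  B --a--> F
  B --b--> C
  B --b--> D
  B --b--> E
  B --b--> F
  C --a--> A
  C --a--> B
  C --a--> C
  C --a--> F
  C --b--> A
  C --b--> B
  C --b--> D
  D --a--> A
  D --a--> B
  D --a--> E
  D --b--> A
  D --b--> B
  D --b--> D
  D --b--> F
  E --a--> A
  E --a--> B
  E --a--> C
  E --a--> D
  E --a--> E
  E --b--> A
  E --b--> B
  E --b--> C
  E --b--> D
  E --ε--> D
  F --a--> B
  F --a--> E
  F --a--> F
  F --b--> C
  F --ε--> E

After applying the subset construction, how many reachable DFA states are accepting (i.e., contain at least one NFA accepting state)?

Start state of the DFA: {A} (ε-closure of the NFA start).
{A} --a--> {B,D,E,F}  [new]
{A} --b--> {A,B,D,E}  [new]
{B,D,E,F} --a--> {A,B,C,D,E,F}  [new]
{B,D,E,F} --b--> {A,B,C,D,E,F}  [seen]
{A,B,D,E} --a--> {A,B,C,D,E,F}  [seen]
{A,B,D,E} --b--> {A,B,C,D,E,F}  [seen]
{A,B,C,D,E,F} --a--> {A,B,C,D,E,F}  [seen]
{A,B,C,D,E,F} --b--> {A,B,C,D,E,F}  [seen]
Reachable DFA states: {A}, {B,D,E,F}, {A,B,D,E}, {A,B,C,D,E,F}.
Accepting DFA states (contain an NFA accepting state): {A}, {B,D,E,F}, {A,B,D,E}, {A,B,C,D,E,F}.

4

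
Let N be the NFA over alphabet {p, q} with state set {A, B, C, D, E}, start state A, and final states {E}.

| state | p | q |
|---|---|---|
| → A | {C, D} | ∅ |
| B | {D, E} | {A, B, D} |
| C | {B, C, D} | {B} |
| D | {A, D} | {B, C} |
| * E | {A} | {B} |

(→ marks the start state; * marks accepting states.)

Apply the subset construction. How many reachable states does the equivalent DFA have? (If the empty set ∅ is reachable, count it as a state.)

Start state of the DFA: {A}.
{A} --p--> {C, D}  [new]
{A} --q--> ∅  [new]
{C, D} --p--> {A, B, C, D}  [new]
{C, D} --q--> {B, C}  [new]
∅ --p--> ∅  [seen]
∅ --q--> ∅  [seen]
{A, B, C, D} --p--> {A, B, C, D, E}  [new]
{A, B, C, D} --q--> {A, B, C, D}  [seen]
{B, C} --p--> {B, C, D, E}  [new]
{B, C} --q--> {A, B, D}  [new]
{A, B, C, D, E} --p--> {A, B, C, D, E}  [seen]
{A, B, C, D, E} --q--> {A, B, C, D}  [seen]
{B, C, D, E} --p--> {A, B, C, D, E}  [seen]
{B, C, D, E} --q--> {A, B, C, D}  [seen]
{A, B, D} --p--> {A, C, D, E}  [new]
{A, B, D} --q--> {A, B, C, D}  [seen]
{A, C, D, E} --p--> {A, B, C, D}  [seen]
{A, C, D, E} --q--> {B, C}  [seen]
Reachable DFA states: {A}, {C, D}, ∅, {A, B, C, D}, {B, C}, {A, B, C, D, E}, {B, C, D, E}, {A, B, D}, {A, C, D, E}.

9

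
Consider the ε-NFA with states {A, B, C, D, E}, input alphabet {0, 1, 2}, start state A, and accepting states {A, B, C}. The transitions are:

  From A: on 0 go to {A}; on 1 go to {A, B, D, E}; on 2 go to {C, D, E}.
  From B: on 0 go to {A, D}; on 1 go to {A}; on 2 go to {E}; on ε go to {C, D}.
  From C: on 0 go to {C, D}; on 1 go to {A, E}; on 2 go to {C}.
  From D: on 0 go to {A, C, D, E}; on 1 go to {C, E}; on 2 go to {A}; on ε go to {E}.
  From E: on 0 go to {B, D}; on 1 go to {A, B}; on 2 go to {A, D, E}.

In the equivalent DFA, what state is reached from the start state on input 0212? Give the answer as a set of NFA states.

Start: {A}.
δ(A,0) = {A}.
Union: {A}.
After 0: {A}.
δ(A,2) = {C, D, E}.
Union: {C, D, E}.
After 2: {C, D, E}.
δ(C,1) = {A, E}; δ(D,1) = {C, E}; δ(E,1) = {A, B}.
Union: {A, B, C, E}.
ε-closure gives {A, B, C, D, E}.
After 1: {A, B, C, D, E}.
δ(A,2) = {C, D, E}; δ(B,2) = {E}; δ(C,2) = {C}; δ(D,2) = {A}; δ(E,2) = {A, D, E}.
Union: {A, C, D, E}.
After 2: {A, C, D, E}.

{A, C, D, E}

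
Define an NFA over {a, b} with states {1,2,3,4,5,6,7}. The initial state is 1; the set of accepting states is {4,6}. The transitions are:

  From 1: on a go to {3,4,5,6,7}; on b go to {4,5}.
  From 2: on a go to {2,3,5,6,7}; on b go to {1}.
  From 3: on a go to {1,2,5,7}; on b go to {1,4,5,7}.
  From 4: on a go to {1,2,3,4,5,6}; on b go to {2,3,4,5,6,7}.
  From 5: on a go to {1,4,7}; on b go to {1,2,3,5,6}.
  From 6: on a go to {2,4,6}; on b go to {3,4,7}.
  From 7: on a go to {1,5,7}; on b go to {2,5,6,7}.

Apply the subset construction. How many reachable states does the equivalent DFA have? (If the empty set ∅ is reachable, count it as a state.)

Start state of the DFA: {1}.
{1} --a--> {3,4,5,6,7}  [new]
{1} --b--> {4,5}  [new]
{3,4,5,6,7} --a--> {1,2,3,4,5,6,7}  [new]
{3,4,5,6,7} --b--> {1,2,3,4,5,6,7}  [seen]
{4,5} --a--> {1,2,3,4,5,6,7}  [seen]
{4,5} --b--> {1,2,3,4,5,6,7}  [seen]
{1,2,3,4,5,6,7} --a--> {1,2,3,4,5,6,7}  [seen]
{1,2,3,4,5,6,7} --b--> {1,2,3,4,5,6,7}  [seen]
Reachable DFA states: {1}, {3,4,5,6,7}, {4,5}, {1,2,3,4,5,6,7}.

4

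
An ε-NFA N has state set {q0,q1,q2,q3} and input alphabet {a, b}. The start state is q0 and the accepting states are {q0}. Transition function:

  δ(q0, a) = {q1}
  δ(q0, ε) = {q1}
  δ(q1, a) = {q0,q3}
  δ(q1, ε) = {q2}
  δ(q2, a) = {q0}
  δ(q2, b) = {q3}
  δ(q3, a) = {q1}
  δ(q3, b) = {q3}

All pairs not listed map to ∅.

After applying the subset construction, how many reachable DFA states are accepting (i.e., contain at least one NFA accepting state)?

2

Start state of the DFA: {q0,q1,q2} (ε-closure of the NFA start).
{q0,q1,q2} --a--> {q0,q1,q2,q3}  [new]
{q0,q1,q2} --b--> {q3}  [new]
{q0,q1,q2,q3} --a--> {q0,q1,q2,q3}  [seen]
{q0,q1,q2,q3} --b--> {q3}  [seen]
{q3} --a--> {q1,q2}  [new]
{q3} --b--> {q3}  [seen]
{q1,q2} --a--> {q0,q1,q2,q3}  [seen]
{q1,q2} --b--> {q3}  [seen]
Reachable DFA states: {q0,q1,q2}, {q0,q1,q2,q3}, {q3}, {q1,q2}.
Accepting DFA states (contain an NFA accepting state): {q0,q1,q2}, {q0,q1,q2,q3}.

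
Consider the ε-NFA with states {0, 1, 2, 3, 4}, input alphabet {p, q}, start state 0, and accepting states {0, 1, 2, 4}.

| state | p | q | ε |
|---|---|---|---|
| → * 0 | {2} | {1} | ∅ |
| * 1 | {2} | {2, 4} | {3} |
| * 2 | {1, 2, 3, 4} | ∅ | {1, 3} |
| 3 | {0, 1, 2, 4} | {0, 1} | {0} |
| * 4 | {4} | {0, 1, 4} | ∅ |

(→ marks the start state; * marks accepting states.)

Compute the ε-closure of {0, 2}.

Begin with {0, 2}.
2 →ε {1, 3}; add 1, 3.
ε-closure = {0, 1, 2, 3}.

{0, 1, 2, 3}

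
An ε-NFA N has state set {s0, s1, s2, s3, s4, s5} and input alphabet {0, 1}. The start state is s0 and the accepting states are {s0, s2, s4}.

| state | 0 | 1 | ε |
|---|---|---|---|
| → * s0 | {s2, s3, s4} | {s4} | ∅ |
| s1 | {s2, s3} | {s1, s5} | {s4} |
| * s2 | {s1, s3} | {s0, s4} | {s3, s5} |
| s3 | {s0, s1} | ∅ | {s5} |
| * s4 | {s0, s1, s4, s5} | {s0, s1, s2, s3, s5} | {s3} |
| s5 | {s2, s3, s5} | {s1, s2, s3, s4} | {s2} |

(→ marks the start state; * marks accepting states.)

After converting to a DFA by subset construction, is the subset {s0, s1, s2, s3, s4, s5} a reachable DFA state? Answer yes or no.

yes

Start state of the DFA: {s0} (ε-closure of the NFA start).
{s0} --0--> {s2, s3, s4, s5}  [new]
{s0} --1--> {s2, s3, s4, s5}  [seen]
{s2, s3, s4, s5} --0--> {s0, s1, s2, s3, s4, s5}  [new]
{s2, s3, s4, s5} --1--> {s0, s1, s2, s3, s4, s5}  [seen]
{s0, s1, s2, s3, s4, s5} --0--> {s0, s1, s2, s3, s4, s5}  [seen]
{s0, s1, s2, s3, s4, s5} --1--> {s0, s1, s2, s3, s4, s5}  [seen]
Reachable DFA states: {s0}, {s2, s3, s4, s5}, {s0, s1, s2, s3, s4, s5}.
{s0, s1, s2, s3, s4, s5} is among them.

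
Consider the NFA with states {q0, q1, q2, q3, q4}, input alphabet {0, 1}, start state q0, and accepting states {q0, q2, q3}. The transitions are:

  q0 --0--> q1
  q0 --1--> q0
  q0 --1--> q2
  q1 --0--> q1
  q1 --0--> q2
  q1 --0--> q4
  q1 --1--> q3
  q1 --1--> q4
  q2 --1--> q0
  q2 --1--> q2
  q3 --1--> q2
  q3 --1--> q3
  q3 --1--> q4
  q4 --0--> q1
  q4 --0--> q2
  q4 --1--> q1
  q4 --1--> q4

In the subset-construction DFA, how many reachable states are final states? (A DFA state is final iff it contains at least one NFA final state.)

8

Start state of the DFA: {q0}.
{q0} --0--> {q1}  [new]
{q0} --1--> {q0, q2}  [new]
{q1} --0--> {q1, q2, q4}  [new]
{q1} --1--> {q3, q4}  [new]
{q0, q2} --0--> {q1}  [seen]
{q0, q2} --1--> {q0, q2}  [seen]
{q1, q2, q4} --0--> {q1, q2, q4}  [seen]
{q1, q2, q4} --1--> {q0, q1, q2, q3, q4}  [new]
{q3, q4} --0--> {q1, q2}  [new]
{q3, q4} --1--> {q1, q2, q3, q4}  [new]
{q0, q1, q2, q3, q4} --0--> {q1, q2, q4}  [seen]
{q0, q1, q2, q3, q4} --1--> {q0, q1, q2, q3, q4}  [seen]
{q1, q2} --0--> {q1, q2, q4}  [seen]
{q1, q2} --1--> {q0, q2, q3, q4}  [new]
{q1, q2, q3, q4} --0--> {q1, q2, q4}  [seen]
{q1, q2, q3, q4} --1--> {q0, q1, q2, q3, q4}  [seen]
{q0, q2, q3, q4} --0--> {q1, q2}  [seen]
{q0, q2, q3, q4} --1--> {q0, q1, q2, q3, q4}  [seen]
Reachable DFA states: {q0}, {q1}, {q0, q2}, {q1, q2, q4}, {q3, q4}, {q0, q1, q2, q3, q4}, {q1, q2}, {q1, q2, q3, q4}, {q0, q2, q3, q4}.
Accepting DFA states (contain an NFA accepting state): {q0}, {q0, q2}, {q1, q2, q4}, {q3, q4}, {q0, q1, q2, q3, q4}, {q1, q2}, {q1, q2, q3, q4}, {q0, q2, q3, q4}.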